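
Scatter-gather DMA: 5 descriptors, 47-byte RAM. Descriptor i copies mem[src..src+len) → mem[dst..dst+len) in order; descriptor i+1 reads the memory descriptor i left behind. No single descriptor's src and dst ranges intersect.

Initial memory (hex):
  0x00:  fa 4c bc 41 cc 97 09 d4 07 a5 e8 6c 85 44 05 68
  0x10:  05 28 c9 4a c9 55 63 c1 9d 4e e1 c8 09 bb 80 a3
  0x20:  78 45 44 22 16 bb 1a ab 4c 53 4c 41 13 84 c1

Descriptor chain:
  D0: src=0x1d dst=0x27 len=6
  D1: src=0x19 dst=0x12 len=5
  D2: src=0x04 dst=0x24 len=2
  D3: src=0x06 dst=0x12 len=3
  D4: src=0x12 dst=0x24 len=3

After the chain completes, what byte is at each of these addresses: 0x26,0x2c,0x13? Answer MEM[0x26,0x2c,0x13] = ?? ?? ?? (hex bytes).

  after D0: wrote 6B at 0x27 = bb80a3784544
  after D1: wrote 5B at 0x12 = 4ee1c809bb
  after D2: wrote 2B at 0x24 = cc97
  after D3: wrote 3B at 0x12 = 09d407
  after D4: wrote 3B at 0x24 = 09d407
query mem[0x26]=0x07, mem[0x2c]=0x44, mem[0x13]=0xd4

MEM[0x26,0x2c,0x13] = 07 44 d4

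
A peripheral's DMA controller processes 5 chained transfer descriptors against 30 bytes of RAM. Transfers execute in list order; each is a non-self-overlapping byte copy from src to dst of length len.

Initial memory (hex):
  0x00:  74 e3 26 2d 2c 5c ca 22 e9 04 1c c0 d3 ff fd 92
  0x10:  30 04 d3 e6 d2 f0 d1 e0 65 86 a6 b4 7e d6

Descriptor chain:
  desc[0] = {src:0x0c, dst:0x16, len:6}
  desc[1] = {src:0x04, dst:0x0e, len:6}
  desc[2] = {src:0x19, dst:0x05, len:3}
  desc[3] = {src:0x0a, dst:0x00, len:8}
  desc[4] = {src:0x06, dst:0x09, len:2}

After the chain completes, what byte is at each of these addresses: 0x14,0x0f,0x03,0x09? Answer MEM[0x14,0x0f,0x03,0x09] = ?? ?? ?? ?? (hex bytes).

MEM[0x14,0x0f,0x03,0x09] = d2 5c ff ca

#0 dst[0x16+6] := {0xd3,0xff,0xfd,0x92,0x30,0x04}
#1 dst[0x0e+6] := {0x2c,0x5c,0xca,0x22,0xe9,0x04}
#2 dst[0x05+3] := {0x92,0x30,0x04}
#3 dst[0x00+8] := {0x1c,0xc0,0xd3,0xff,0x2c,0x5c,0xca,0x22}
#4 dst[0x09+2] := {0xca,0x22}
query mem[0x14]=0xd2, mem[0x0f]=0x5c, mem[0x03]=0xff, mem[0x09]=0xca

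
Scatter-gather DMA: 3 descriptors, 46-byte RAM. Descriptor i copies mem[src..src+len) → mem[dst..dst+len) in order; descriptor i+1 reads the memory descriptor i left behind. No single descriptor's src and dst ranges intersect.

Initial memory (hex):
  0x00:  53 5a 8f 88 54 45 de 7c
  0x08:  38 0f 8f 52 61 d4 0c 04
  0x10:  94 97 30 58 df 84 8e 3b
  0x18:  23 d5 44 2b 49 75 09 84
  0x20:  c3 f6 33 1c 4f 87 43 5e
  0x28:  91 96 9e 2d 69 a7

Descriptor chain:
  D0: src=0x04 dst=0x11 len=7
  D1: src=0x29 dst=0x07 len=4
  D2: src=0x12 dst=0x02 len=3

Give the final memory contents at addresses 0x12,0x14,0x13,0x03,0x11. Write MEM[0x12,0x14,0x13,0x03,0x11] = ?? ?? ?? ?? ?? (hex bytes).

  after D0: wrote 7B at 0x11 = 5445de7c380f8f
  after D1: wrote 4B at 0x07 = 969e2d69
  after D2: wrote 3B at 0x02 = 45de7c
query mem[0x12]=0x45, mem[0x14]=0x7c, mem[0x13]=0xde, mem[0x03]=0xde, mem[0x11]=0x54

MEM[0x12,0x14,0x13,0x03,0x11] = 45 7c de de 54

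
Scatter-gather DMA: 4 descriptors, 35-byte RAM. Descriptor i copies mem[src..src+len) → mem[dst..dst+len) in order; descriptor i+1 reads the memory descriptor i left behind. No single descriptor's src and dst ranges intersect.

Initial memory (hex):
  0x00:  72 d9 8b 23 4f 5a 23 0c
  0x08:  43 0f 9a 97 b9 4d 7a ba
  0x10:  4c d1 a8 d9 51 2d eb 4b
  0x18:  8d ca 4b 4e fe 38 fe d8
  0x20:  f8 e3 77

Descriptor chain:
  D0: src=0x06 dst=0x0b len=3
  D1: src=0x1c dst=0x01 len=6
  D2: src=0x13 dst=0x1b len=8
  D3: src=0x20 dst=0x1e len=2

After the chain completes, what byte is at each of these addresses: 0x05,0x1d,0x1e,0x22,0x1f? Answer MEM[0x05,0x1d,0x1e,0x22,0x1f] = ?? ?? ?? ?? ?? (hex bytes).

MEM[0x05,0x1d,0x1e,0x22,0x1f] = f8 2d 8d 4b ca

#0 dst[0x0b+3] := {0x23,0x0c,0x43}
#1 dst[0x01+6] := {0xfe,0x38,0xfe,0xd8,0xf8,0xe3}
#2 dst[0x1b+8] := {0xd9,0x51,0x2d,0xeb,0x4b,0x8d,0xca,0x4b}
#3 dst[0x1e+2] := {0x8d,0xca}
query mem[0x05]=0xf8, mem[0x1d]=0x2d, mem[0x1e]=0x8d, mem[0x22]=0x4b, mem[0x1f]=0xca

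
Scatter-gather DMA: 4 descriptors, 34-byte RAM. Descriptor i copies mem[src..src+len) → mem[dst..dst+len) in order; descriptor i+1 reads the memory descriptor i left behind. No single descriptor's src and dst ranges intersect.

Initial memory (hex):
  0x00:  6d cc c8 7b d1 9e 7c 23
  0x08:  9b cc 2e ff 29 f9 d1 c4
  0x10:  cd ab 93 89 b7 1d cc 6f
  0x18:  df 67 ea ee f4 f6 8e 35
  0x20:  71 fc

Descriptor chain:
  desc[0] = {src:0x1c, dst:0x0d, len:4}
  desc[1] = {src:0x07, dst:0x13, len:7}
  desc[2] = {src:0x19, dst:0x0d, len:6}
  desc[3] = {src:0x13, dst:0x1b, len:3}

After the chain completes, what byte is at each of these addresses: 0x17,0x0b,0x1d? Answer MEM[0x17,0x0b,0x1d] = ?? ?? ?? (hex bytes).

  after D0: wrote 4B at 0x0d = f4f68e35
  after D1: wrote 7B at 0x13 = 239bcc2eff29f4
  after D2: wrote 6B at 0x0d = f4eaeef4f68e
  after D3: wrote 3B at 0x1b = 239bcc
query mem[0x17]=0xff, mem[0x0b]=0xff, mem[0x1d]=0xcc

MEM[0x17,0x0b,0x1d] = ff ff cc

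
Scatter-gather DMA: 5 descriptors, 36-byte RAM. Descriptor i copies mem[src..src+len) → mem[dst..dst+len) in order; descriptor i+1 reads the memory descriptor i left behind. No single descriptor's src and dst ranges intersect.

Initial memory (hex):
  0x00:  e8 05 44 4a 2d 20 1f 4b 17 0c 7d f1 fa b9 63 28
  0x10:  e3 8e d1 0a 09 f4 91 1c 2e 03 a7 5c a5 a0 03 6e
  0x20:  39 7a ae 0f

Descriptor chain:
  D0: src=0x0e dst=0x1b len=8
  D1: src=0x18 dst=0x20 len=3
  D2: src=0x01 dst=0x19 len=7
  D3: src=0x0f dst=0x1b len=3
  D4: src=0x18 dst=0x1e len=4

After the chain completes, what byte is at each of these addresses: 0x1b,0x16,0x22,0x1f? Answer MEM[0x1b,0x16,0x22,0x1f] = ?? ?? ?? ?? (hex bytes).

  after D0: wrote 8B at 0x1b = 6328e38ed10a09f4
  after D1: wrote 3B at 0x20 = 2e03a7
  after D2: wrote 7B at 0x19 = 05444a2d201f4b
  after D3: wrote 3B at 0x1b = 28e38e
  after D4: wrote 4B at 0x1e = 2e054428
query mem[0x1b]=0x28, mem[0x16]=0x91, mem[0x22]=0xa7, mem[0x1f]=0x05

MEM[0x1b,0x16,0x22,0x1f] = 28 91 a7 05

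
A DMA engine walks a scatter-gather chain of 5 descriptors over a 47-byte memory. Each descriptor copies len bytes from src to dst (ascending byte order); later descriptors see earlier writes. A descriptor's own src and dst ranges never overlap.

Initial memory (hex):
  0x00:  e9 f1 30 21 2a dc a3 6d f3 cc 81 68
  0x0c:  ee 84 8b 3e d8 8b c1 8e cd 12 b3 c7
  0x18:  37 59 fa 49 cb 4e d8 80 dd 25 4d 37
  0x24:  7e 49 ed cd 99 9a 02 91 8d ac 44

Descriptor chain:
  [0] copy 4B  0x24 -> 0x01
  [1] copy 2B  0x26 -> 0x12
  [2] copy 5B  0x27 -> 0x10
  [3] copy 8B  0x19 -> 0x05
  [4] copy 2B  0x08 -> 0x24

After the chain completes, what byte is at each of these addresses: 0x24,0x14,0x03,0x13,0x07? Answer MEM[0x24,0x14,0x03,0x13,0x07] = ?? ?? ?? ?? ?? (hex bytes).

MEM[0x24,0x14,0x03,0x13,0x07] = cb 91 ed 02 49

  after D0: wrote 4B at 0x01 = 7e49edcd
  after D1: wrote 2B at 0x12 = edcd
  after D2: wrote 5B at 0x10 = cd999a0291
  after D3: wrote 8B at 0x05 = 59fa49cb4ed880dd
  after D4: wrote 2B at 0x24 = cb4e
query mem[0x24]=0xcb, mem[0x14]=0x91, mem[0x03]=0xed, mem[0x13]=0x02, mem[0x07]=0x49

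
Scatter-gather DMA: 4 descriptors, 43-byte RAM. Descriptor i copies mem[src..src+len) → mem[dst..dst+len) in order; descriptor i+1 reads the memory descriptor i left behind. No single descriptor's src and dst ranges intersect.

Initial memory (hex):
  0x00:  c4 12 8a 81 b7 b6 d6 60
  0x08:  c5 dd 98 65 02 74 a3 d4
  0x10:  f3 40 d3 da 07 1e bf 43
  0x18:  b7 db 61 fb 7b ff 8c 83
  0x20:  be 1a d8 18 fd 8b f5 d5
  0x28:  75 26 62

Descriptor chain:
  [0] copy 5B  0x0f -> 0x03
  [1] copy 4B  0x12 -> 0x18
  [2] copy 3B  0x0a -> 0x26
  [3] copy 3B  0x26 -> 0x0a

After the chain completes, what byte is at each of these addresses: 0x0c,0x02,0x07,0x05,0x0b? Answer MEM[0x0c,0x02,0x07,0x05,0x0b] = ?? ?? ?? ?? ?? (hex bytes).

MEM[0x0c,0x02,0x07,0x05,0x0b] = 02 8a da 40 65

  after D0: wrote 5B at 0x03 = d4f340d3da
  after D1: wrote 4B at 0x18 = d3da071e
  after D2: wrote 3B at 0x26 = 986502
  after D3: wrote 3B at 0x0a = 986502
query mem[0x0c]=0x02, mem[0x02]=0x8a, mem[0x07]=0xda, mem[0x05]=0x40, mem[0x0b]=0x65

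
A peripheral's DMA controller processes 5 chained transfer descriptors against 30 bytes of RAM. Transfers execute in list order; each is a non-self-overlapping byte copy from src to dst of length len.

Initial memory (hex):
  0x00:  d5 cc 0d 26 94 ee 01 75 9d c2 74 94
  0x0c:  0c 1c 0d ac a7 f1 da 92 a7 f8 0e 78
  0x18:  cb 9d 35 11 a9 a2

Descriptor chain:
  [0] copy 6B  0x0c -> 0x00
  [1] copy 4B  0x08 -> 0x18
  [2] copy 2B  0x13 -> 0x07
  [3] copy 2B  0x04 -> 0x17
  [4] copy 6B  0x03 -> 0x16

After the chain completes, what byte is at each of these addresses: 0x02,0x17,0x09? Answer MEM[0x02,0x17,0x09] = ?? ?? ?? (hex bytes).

MEM[0x02,0x17,0x09] = 0d a7 c2

D0: mem[0x00..0x05] <- [0c 1c 0d ac a7 f1]
D1: mem[0x18..0x1b] <- [9d c2 74 94]
D2: mem[0x07..0x08] <- [92 a7]
D3: mem[0x17..0x18] <- [a7 f1]
D4: mem[0x16..0x1b] <- [ac a7 f1 01 92 a7]
query mem[0x02]=0x0d, mem[0x17]=0xa7, mem[0x09]=0xc2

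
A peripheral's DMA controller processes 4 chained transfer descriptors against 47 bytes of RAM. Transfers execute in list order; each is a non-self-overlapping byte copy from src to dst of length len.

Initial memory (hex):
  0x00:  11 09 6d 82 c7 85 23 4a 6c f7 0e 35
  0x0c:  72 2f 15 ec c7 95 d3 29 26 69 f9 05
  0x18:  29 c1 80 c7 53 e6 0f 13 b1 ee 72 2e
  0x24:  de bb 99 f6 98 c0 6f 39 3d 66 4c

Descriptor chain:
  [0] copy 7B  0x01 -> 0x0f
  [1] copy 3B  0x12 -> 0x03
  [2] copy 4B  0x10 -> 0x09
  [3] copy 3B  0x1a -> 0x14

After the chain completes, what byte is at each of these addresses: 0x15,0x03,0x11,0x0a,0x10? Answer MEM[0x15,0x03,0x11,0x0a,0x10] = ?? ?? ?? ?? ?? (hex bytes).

MEM[0x15,0x03,0x11,0x0a,0x10] = c7 c7 82 82 6d

  after D0: wrote 7B at 0x0f = 096d82c785234a
  after D1: wrote 3B at 0x03 = c78523
  after D2: wrote 4B at 0x09 = 6d82c785
  after D3: wrote 3B at 0x14 = 80c753
query mem[0x15]=0xc7, mem[0x03]=0xc7, mem[0x11]=0x82, mem[0x0a]=0x82, mem[0x10]=0x6d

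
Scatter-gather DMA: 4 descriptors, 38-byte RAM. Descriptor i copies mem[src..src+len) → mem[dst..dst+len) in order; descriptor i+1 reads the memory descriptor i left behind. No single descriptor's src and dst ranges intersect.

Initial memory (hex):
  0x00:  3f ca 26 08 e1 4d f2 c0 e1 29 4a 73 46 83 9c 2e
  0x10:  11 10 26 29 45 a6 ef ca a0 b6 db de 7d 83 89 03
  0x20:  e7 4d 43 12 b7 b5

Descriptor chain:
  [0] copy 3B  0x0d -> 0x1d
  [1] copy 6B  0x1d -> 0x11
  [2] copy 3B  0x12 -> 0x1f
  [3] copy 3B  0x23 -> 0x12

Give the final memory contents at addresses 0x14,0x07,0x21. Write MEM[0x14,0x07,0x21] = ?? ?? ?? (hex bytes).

MEM[0x14,0x07,0x21] = b5 c0 e7

  after D0: wrote 3B at 0x1d = 839c2e
  after D1: wrote 6B at 0x11 = 839c2ee74d43
  after D2: wrote 3B at 0x1f = 9c2ee7
  after D3: wrote 3B at 0x12 = 12b7b5
query mem[0x14]=0xb5, mem[0x07]=0xc0, mem[0x21]=0xe7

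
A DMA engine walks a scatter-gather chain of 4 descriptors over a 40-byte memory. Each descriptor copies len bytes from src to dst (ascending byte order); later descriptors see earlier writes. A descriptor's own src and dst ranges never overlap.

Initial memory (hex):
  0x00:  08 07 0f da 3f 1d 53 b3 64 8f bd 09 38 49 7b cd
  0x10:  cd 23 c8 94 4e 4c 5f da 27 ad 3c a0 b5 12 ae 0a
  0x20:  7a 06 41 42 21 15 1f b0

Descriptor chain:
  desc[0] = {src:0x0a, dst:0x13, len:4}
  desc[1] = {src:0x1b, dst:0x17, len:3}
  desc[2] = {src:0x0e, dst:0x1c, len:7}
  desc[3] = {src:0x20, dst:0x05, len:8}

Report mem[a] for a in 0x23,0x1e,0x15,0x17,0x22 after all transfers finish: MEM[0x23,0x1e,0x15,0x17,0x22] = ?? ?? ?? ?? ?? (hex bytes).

#0 dst[0x13+4] := {0xbd,0x09,0x38,0x49}
#1 dst[0x17+3] := {0xa0,0xb5,0x12}
#2 dst[0x1c+7] := {0x7b,0xcd,0xcd,0x23,0xc8,0xbd,0x09}
#3 dst[0x05+8] := {0xc8,0xbd,0x09,0x42,0x21,0x15,0x1f,0xb0}
query mem[0x23]=0x42, mem[0x1e]=0xcd, mem[0x15]=0x38, mem[0x17]=0xa0, mem[0x22]=0x09

MEM[0x23,0x1e,0x15,0x17,0x22] = 42 cd 38 a0 09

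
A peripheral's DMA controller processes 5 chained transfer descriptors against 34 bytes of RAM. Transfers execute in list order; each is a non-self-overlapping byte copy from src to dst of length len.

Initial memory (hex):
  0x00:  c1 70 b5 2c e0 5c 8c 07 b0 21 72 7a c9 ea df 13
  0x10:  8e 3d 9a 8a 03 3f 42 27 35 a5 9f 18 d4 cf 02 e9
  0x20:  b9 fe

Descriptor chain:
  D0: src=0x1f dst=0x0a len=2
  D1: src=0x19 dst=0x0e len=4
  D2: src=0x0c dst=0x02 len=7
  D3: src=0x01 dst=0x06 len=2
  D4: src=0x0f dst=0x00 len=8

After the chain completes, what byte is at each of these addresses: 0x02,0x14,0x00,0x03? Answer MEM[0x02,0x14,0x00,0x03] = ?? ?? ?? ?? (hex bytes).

D0: mem[0x0a..0x0b] <- [e9 b9]
D1: mem[0x0e..0x11] <- [a5 9f 18 d4]
D2: mem[0x02..0x08] <- [c9 ea a5 9f 18 d4 9a]
D3: mem[0x06..0x07] <- [70 c9]
D4: mem[0x00..0x07] <- [9f 18 d4 9a 8a 03 3f 42]
query mem[0x02]=0xd4, mem[0x14]=0x03, mem[0x00]=0x9f, mem[0x03]=0x9a

MEM[0x02,0x14,0x00,0x03] = d4 03 9f 9a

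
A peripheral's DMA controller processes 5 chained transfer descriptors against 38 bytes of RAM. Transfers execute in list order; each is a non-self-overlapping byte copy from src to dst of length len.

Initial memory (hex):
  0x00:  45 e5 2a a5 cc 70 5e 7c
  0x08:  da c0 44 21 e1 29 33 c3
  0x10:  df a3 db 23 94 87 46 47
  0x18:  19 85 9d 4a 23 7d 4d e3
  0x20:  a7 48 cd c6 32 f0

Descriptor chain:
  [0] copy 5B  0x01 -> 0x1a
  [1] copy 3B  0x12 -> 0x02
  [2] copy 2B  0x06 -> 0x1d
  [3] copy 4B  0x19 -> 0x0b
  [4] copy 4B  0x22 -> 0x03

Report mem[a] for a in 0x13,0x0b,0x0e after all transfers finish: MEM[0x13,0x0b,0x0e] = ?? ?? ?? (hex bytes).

MEM[0x13,0x0b,0x0e] = 23 85 a5

#0 dst[0x1a+5] := {0xe5,0x2a,0xa5,0xcc,0x70}
#1 dst[0x02+3] := {0xdb,0x23,0x94}
#2 dst[0x1d+2] := {0x5e,0x7c}
#3 dst[0x0b+4] := {0x85,0xe5,0x2a,0xa5}
#4 dst[0x03+4] := {0xcd,0xc6,0x32,0xf0}
query mem[0x13]=0x23, mem[0x0b]=0x85, mem[0x0e]=0xa5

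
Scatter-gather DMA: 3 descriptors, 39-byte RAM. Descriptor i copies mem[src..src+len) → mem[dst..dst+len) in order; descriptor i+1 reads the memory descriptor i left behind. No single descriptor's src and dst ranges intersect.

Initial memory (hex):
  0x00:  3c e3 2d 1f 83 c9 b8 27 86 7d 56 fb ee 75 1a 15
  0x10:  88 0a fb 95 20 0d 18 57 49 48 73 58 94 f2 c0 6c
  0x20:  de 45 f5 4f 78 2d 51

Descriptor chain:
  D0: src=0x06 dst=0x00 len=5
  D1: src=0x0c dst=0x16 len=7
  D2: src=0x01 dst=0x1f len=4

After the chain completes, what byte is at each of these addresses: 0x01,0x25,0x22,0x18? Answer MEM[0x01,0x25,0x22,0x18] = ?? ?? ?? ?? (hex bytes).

MEM[0x01,0x25,0x22,0x18] = 27 2d 56 1a

[0] 0x06->0x00 len=5 : b8 27 86 7d 56
[1] 0x0c->0x16 len=7 : ee 75 1a 15 88 0a fb
[2] 0x01->0x1f len=4 : 27 86 7d 56
query mem[0x01]=0x27, mem[0x25]=0x2d, mem[0x22]=0x56, mem[0x18]=0x1a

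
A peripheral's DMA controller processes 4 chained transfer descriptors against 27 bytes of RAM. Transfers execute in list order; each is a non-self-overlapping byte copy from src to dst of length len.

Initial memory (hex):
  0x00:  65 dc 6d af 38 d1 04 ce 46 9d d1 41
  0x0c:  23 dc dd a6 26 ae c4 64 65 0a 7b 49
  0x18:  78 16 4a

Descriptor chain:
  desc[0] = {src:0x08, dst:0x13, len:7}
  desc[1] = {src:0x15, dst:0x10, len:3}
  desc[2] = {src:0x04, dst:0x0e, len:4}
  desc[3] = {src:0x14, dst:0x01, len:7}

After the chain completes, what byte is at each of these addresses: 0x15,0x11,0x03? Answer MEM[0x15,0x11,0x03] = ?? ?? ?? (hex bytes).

#0 dst[0x13+7] := {0x46,0x9d,0xd1,0x41,0x23,0xdc,0xdd}
#1 dst[0x10+3] := {0xd1,0x41,0x23}
#2 dst[0x0e+4] := {0x38,0xd1,0x04,0xce}
#3 dst[0x01+7] := {0x9d,0xd1,0x41,0x23,0xdc,0xdd,0x4a}
query mem[0x15]=0xd1, mem[0x11]=0xce, mem[0x03]=0x41

MEM[0x15,0x11,0x03] = d1 ce 41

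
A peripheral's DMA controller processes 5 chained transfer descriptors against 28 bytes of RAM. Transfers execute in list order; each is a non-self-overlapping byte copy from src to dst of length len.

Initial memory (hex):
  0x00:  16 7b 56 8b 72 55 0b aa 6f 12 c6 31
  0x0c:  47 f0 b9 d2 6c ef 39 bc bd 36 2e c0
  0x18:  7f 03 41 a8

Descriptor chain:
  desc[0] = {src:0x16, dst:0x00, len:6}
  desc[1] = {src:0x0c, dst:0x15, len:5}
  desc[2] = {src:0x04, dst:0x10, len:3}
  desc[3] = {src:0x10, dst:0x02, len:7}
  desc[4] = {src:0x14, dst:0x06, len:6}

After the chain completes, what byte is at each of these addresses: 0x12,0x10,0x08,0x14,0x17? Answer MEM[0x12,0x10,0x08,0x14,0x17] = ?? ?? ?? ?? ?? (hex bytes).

  after D0: wrote 6B at 0x00 = 2ec07f0341a8
  after D1: wrote 5B at 0x15 = 47f0b9d26c
  after D2: wrote 3B at 0x10 = 41a80b
  after D3: wrote 7B at 0x02 = 41a80bbcbd47f0
  after D4: wrote 6B at 0x06 = bd47f0b9d26c
query mem[0x12]=0x0b, mem[0x10]=0x41, mem[0x08]=0xf0, mem[0x14]=0xbd, mem[0x17]=0xb9

MEM[0x12,0x10,0x08,0x14,0x17] = 0b 41 f0 bd b9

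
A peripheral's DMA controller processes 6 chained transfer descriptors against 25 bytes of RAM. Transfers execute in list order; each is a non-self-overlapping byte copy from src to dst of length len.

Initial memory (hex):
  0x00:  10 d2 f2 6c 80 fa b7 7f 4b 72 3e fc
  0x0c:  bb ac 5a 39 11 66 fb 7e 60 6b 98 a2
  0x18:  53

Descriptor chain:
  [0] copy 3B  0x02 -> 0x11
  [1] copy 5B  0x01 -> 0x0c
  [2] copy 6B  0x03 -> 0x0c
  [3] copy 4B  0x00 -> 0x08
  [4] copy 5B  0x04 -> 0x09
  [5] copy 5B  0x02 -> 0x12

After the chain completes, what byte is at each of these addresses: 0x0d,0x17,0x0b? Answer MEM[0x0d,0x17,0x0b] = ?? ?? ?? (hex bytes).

D0: mem[0x11..0x13] <- [f2 6c 80]
D1: mem[0x0c..0x10] <- [d2 f2 6c 80 fa]
D2: mem[0x0c..0x11] <- [6c 80 fa b7 7f 4b]
D3: mem[0x08..0x0b] <- [10 d2 f2 6c]
D4: mem[0x09..0x0d] <- [80 fa b7 7f 10]
D5: mem[0x12..0x16] <- [f2 6c 80 fa b7]
query mem[0x0d]=0x10, mem[0x17]=0xa2, mem[0x0b]=0xb7

MEM[0x0d,0x17,0x0b] = 10 a2 b7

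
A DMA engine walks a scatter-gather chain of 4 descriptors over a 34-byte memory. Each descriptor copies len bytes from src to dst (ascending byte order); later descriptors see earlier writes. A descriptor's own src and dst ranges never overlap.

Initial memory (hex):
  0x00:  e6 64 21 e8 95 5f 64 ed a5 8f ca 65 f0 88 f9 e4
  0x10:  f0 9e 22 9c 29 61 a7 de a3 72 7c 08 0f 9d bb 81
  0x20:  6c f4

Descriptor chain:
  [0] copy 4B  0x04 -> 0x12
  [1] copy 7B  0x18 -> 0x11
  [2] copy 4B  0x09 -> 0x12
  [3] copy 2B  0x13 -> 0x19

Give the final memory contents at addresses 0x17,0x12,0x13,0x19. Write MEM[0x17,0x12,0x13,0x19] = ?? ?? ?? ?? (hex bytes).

MEM[0x17,0x12,0x13,0x19] = bb 8f ca ca

[0] 0x04->0x12 len=4 : 95 5f 64 ed
[1] 0x18->0x11 len=7 : a3 72 7c 08 0f 9d bb
[2] 0x09->0x12 len=4 : 8f ca 65 f0
[3] 0x13->0x19 len=2 : ca 65
query mem[0x17]=0xbb, mem[0x12]=0x8f, mem[0x13]=0xca, mem[0x19]=0xca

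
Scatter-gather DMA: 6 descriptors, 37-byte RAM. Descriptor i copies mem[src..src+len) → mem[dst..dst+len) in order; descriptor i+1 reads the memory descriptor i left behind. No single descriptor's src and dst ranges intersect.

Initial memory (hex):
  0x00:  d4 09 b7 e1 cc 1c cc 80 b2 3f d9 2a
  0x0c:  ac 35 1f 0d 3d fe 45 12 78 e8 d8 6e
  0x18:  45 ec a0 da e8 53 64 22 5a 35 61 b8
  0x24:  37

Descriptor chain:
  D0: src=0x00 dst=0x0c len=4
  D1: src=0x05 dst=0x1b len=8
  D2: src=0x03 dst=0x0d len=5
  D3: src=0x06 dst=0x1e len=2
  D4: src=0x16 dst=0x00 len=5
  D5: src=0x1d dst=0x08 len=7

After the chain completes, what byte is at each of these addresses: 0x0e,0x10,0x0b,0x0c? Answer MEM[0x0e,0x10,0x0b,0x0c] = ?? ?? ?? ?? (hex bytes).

D0: mem[0x0c..0x0f] <- [d4 09 b7 e1]
D1: mem[0x1b..0x22] <- [1c cc 80 b2 3f d9 2a d4]
D2: mem[0x0d..0x11] <- [e1 cc 1c cc 80]
D3: mem[0x1e..0x1f] <- [cc 80]
D4: mem[0x00..0x04] <- [d8 6e 45 ec a0]
D5: mem[0x08..0x0e] <- [80 cc 80 d9 2a d4 b8]
query mem[0x0e]=0xb8, mem[0x10]=0xcc, mem[0x0b]=0xd9, mem[0x0c]=0x2a

MEM[0x0e,0x10,0x0b,0x0c] = b8 cc d9 2a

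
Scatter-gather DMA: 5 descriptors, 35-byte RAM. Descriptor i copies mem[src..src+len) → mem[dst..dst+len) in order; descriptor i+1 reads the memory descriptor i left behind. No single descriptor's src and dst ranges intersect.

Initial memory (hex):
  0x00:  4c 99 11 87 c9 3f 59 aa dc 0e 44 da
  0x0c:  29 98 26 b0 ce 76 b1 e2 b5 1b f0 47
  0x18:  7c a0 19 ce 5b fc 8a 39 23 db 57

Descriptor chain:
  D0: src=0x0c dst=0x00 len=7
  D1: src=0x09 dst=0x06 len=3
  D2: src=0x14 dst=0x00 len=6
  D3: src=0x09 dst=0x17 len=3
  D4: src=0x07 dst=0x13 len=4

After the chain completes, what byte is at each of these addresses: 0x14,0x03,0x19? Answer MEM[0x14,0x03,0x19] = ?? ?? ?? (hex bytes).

MEM[0x14,0x03,0x19] = da 47 da

[0] 0x0c->0x00 len=7 : 29 98 26 b0 ce 76 b1
[1] 0x09->0x06 len=3 : 0e 44 da
[2] 0x14->0x00 len=6 : b5 1b f0 47 7c a0
[3] 0x09->0x17 len=3 : 0e 44 da
[4] 0x07->0x13 len=4 : 44 da 0e 44
query mem[0x14]=0xda, mem[0x03]=0x47, mem[0x19]=0xda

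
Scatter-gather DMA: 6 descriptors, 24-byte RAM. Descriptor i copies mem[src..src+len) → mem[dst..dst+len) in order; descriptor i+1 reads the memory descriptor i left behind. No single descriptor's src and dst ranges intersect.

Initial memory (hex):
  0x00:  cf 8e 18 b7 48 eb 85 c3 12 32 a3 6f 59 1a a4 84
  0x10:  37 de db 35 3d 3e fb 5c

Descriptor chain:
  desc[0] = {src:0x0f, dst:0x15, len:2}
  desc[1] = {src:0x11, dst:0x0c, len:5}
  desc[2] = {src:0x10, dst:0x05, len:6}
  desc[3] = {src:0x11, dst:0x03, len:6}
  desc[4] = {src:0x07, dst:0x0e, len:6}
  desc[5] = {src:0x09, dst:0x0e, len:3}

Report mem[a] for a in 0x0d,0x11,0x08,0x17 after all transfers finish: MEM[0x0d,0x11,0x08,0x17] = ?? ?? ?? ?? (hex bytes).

[0] 0x0f->0x15 len=2 : 84 37
[1] 0x11->0x0c len=5 : de db 35 3d 84
[2] 0x10->0x05 len=6 : 84 de db 35 3d 84
[3] 0x11->0x03 len=6 : de db 35 3d 84 37
[4] 0x07->0x0e len=6 : 84 37 3d 84 6f de
[5] 0x09->0x0e len=3 : 3d 84 6f
query mem[0x0d]=0xdb, mem[0x11]=0x84, mem[0x08]=0x37, mem[0x17]=0x5c

MEM[0x0d,0x11,0x08,0x17] = db 84 37 5c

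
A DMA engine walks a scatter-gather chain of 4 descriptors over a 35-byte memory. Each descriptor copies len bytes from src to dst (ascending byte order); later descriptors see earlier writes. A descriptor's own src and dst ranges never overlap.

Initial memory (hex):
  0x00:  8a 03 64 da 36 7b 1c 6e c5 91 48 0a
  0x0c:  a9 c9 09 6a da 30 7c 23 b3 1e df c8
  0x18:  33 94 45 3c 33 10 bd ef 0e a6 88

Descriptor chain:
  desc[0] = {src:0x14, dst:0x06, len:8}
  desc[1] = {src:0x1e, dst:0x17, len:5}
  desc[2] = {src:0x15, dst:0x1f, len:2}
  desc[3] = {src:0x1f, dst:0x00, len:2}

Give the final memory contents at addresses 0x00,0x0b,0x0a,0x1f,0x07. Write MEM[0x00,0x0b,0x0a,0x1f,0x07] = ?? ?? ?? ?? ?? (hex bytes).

#0 dst[0x06+8] := {0xb3,0x1e,0xdf,0xc8,0x33,0x94,0x45,0x3c}
#1 dst[0x17+5] := {0xbd,0xef,0x0e,0xa6,0x88}
#2 dst[0x1f+2] := {0x1e,0xdf}
#3 dst[0x00+2] := {0x1e,0xdf}
query mem[0x00]=0x1e, mem[0x0b]=0x94, mem[0x0a]=0x33, mem[0x1f]=0x1e, mem[0x07]=0x1e

MEM[0x00,0x0b,0x0a,0x1f,0x07] = 1e 94 33 1e 1e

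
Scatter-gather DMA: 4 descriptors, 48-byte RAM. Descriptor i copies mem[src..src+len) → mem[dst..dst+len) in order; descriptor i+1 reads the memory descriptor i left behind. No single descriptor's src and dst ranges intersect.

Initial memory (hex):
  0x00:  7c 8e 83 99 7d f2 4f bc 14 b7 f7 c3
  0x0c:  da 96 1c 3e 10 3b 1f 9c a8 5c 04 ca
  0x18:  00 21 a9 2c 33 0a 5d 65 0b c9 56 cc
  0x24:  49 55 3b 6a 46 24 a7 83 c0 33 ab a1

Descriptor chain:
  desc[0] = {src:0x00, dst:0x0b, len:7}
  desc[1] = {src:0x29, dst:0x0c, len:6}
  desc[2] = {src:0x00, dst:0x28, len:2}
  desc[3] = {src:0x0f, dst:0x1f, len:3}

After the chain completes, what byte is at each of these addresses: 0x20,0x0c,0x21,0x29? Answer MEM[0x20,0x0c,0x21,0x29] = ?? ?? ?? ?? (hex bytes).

MEM[0x20,0x0c,0x21,0x29] = 33 24 ab 8e

D0: mem[0x0b..0x11] <- [7c 8e 83 99 7d f2 4f]
D1: mem[0x0c..0x11] <- [24 a7 83 c0 33 ab]
D2: mem[0x28..0x29] <- [7c 8e]
D3: mem[0x1f..0x21] <- [c0 33 ab]
query mem[0x20]=0x33, mem[0x0c]=0x24, mem[0x21]=0xab, mem[0x29]=0x8e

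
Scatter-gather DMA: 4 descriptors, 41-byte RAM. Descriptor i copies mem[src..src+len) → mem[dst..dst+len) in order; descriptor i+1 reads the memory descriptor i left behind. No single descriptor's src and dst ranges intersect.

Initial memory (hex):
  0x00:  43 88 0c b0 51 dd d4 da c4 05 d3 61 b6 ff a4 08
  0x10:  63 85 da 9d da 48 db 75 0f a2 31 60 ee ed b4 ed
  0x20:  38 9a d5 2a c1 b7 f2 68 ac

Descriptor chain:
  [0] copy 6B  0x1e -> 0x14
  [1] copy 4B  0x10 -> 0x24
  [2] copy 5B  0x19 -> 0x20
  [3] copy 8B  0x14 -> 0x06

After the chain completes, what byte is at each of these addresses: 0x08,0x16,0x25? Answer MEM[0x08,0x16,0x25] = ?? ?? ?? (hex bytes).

MEM[0x08,0x16,0x25] = 38 38 85

  after D0: wrote 6B at 0x14 = b4ed389ad52a
  after D1: wrote 4B at 0x24 = 6385da9d
  after D2: wrote 5B at 0x20 = 2a3160eeed
  after D3: wrote 8B at 0x06 = b4ed389ad52a3160
query mem[0x08]=0x38, mem[0x16]=0x38, mem[0x25]=0x85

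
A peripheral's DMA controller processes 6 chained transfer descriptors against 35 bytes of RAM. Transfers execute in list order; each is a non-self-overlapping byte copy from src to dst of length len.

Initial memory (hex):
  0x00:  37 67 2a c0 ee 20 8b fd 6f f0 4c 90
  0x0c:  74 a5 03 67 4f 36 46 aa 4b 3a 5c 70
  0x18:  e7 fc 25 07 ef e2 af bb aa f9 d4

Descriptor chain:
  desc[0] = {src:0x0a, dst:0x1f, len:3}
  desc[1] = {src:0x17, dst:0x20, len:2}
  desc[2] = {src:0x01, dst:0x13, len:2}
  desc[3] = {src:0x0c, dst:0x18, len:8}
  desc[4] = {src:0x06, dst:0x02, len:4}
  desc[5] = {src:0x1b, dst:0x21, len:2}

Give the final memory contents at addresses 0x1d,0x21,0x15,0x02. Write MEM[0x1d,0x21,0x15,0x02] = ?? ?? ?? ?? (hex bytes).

D0: mem[0x1f..0x21] <- [4c 90 74]
D1: mem[0x20..0x21] <- [70 e7]
D2: mem[0x13..0x14] <- [67 2a]
D3: mem[0x18..0x1f] <- [74 a5 03 67 4f 36 46 67]
D4: mem[0x02..0x05] <- [8b fd 6f f0]
D5: mem[0x21..0x22] <- [67 4f]
query mem[0x1d]=0x36, mem[0x21]=0x67, mem[0x15]=0x3a, mem[0x02]=0x8b

MEM[0x1d,0x21,0x15,0x02] = 36 67 3a 8b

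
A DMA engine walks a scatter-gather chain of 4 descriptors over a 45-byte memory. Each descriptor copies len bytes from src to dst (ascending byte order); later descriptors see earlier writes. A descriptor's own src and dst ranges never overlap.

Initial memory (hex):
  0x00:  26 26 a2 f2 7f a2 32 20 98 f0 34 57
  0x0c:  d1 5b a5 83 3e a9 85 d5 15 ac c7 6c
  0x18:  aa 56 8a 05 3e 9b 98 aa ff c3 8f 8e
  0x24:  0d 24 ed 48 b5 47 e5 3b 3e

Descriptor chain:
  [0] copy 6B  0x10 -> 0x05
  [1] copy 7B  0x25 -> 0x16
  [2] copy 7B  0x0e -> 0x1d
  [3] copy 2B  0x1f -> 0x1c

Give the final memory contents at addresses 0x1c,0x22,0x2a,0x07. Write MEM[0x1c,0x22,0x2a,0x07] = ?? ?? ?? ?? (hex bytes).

MEM[0x1c,0x22,0x2a,0x07] = 3e d5 e5 85

#0 dst[0x05+6] := {0x3e,0xa9,0x85,0xd5,0x15,0xac}
#1 dst[0x16+7] := {0x24,0xed,0x48,0xb5,0x47,0xe5,0x3b}
#2 dst[0x1d+7] := {0xa5,0x83,0x3e,0xa9,0x85,0xd5,0x15}
#3 dst[0x1c+2] := {0x3e,0xa9}
query mem[0x1c]=0x3e, mem[0x22]=0xd5, mem[0x2a]=0xe5, mem[0x07]=0x85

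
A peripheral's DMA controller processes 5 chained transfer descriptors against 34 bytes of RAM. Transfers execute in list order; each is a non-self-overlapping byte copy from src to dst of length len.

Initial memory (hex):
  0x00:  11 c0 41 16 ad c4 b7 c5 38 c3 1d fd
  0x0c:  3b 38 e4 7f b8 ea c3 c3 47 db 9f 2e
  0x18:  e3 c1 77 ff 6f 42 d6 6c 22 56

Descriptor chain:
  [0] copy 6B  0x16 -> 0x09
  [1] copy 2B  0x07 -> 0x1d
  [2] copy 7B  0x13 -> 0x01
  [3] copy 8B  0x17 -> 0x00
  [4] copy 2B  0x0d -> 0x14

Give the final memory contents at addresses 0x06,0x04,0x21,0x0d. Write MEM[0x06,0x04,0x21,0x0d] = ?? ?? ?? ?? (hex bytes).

MEM[0x06,0x04,0x21,0x0d] = c5 ff 56 77

D0: mem[0x09..0x0e] <- [9f 2e e3 c1 77 ff]
D1: mem[0x1d..0x1e] <- [c5 38]
D2: mem[0x01..0x07] <- [c3 47 db 9f 2e e3 c1]
D3: mem[0x00..0x07] <- [2e e3 c1 77 ff 6f c5 38]
D4: mem[0x14..0x15] <- [77 ff]
query mem[0x06]=0xc5, mem[0x04]=0xff, mem[0x21]=0x56, mem[0x0d]=0x77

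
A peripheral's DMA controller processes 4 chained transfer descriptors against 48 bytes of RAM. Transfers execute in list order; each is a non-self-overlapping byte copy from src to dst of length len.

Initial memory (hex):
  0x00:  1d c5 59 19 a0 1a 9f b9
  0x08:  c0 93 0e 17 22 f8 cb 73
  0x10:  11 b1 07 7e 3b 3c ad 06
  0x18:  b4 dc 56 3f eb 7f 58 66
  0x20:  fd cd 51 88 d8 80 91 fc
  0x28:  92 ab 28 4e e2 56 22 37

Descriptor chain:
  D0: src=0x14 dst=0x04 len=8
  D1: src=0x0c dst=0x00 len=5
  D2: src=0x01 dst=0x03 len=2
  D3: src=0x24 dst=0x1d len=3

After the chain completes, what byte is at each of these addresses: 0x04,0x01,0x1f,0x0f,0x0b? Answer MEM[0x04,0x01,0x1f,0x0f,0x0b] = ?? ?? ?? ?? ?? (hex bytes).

MEM[0x04,0x01,0x1f,0x0f,0x0b] = cb f8 91 73 3f

D0: mem[0x04..0x0b] <- [3b 3c ad 06 b4 dc 56 3f]
D1: mem[0x00..0x04] <- [22 f8 cb 73 11]
D2: mem[0x03..0x04] <- [f8 cb]
D3: mem[0x1d..0x1f] <- [d8 80 91]
query mem[0x04]=0xcb, mem[0x01]=0xf8, mem[0x1f]=0x91, mem[0x0f]=0x73, mem[0x0b]=0x3f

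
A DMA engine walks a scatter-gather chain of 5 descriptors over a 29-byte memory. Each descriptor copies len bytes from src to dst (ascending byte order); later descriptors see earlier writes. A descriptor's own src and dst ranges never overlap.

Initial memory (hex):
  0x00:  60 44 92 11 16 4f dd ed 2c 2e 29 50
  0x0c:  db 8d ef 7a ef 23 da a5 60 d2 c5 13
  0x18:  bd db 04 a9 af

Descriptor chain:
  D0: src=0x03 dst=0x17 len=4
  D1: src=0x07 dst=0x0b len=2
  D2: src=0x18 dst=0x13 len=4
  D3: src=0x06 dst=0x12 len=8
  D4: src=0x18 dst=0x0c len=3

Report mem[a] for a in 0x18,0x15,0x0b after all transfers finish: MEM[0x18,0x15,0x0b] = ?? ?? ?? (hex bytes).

MEM[0x18,0x15,0x0b] = 2c 2e ed

[0] 0x03->0x17 len=4 : 11 16 4f dd
[1] 0x07->0x0b len=2 : ed 2c
[2] 0x18->0x13 len=4 : 16 4f dd a9
[3] 0x06->0x12 len=8 : dd ed 2c 2e 29 ed 2c 8d
[4] 0x18->0x0c len=3 : 2c 8d dd
query mem[0x18]=0x2c, mem[0x15]=0x2e, mem[0x0b]=0xed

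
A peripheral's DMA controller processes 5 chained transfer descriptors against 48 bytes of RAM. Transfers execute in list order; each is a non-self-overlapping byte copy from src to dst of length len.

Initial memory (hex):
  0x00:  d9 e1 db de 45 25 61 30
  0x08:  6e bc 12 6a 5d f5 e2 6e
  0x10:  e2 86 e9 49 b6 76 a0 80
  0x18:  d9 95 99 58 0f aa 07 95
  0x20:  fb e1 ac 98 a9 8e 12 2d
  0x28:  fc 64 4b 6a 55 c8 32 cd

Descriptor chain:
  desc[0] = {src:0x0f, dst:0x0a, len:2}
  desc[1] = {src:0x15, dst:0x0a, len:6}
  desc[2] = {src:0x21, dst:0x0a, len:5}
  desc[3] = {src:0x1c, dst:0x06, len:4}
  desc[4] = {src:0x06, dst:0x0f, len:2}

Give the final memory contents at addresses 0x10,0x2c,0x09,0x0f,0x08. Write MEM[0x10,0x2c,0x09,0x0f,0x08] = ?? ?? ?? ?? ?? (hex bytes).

  after D0: wrote 2B at 0x0a = 6ee2
  after D1: wrote 6B at 0x0a = 76a080d99599
  after D2: wrote 5B at 0x0a = e1ac98a98e
  after D3: wrote 4B at 0x06 = 0faa0795
  after D4: wrote 2B at 0x0f = 0faa
query mem[0x10]=0xaa, mem[0x2c]=0x55, mem[0x09]=0x95, mem[0x0f]=0x0f, mem[0x08]=0x07

MEM[0x10,0x2c,0x09,0x0f,0x08] = aa 55 95 0f 07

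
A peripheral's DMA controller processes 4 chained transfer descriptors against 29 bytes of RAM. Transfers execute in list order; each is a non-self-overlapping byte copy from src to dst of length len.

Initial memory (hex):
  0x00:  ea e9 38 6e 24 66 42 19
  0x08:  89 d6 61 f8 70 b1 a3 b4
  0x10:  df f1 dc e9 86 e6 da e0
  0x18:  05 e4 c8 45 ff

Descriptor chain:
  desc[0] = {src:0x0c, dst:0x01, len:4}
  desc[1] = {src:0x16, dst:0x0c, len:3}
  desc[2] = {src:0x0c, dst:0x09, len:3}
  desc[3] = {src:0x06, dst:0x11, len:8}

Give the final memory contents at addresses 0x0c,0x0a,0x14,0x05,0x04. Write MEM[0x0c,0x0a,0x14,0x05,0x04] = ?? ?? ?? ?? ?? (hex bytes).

MEM[0x0c,0x0a,0x14,0x05,0x04] = da e0 da 66 b4

#0 dst[0x01+4] := {0x70,0xb1,0xa3,0xb4}
#1 dst[0x0c+3] := {0xda,0xe0,0x05}
#2 dst[0x09+3] := {0xda,0xe0,0x05}
#3 dst[0x11+8] := {0x42,0x19,0x89,0xda,0xe0,0x05,0xda,0xe0}
query mem[0x0c]=0xda, mem[0x0a]=0xe0, mem[0x14]=0xda, mem[0x05]=0x66, mem[0x04]=0xb4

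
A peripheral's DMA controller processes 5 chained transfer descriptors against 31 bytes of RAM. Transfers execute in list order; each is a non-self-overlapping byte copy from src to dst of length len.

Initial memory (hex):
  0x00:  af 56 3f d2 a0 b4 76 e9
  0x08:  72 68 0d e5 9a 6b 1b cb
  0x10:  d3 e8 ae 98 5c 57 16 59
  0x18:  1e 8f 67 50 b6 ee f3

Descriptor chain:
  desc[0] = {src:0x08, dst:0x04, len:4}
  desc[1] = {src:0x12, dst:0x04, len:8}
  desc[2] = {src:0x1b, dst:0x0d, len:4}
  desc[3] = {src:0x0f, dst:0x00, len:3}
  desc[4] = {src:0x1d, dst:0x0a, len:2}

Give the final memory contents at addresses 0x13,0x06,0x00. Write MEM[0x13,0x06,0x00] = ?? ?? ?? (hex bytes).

MEM[0x13,0x06,0x00] = 98 5c ee

  after D0: wrote 4B at 0x04 = 72680de5
  after D1: wrote 8B at 0x04 = ae985c5716591e8f
  after D2: wrote 4B at 0x0d = 50b6eef3
  after D3: wrote 3B at 0x00 = eef3e8
  after D4: wrote 2B at 0x0a = eef3
query mem[0x13]=0x98, mem[0x06]=0x5c, mem[0x00]=0xee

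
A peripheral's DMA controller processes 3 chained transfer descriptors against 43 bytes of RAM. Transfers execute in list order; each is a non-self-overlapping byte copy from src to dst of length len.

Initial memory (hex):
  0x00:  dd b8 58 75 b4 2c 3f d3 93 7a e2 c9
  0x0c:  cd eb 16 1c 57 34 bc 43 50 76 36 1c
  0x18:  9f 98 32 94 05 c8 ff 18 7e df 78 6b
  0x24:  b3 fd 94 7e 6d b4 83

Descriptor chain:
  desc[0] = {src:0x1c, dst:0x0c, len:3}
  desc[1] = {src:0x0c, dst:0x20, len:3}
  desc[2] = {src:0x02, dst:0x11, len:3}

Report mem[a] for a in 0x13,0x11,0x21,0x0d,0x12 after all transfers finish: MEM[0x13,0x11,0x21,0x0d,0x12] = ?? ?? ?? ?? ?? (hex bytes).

  after D0: wrote 3B at 0x0c = 05c8ff
  after D1: wrote 3B at 0x20 = 05c8ff
  after D2: wrote 3B at 0x11 = 5875b4
query mem[0x13]=0xb4, mem[0x11]=0x58, mem[0x21]=0xc8, mem[0x0d]=0xc8, mem[0x12]=0x75

MEM[0x13,0x11,0x21,0x0d,0x12] = b4 58 c8 c8 75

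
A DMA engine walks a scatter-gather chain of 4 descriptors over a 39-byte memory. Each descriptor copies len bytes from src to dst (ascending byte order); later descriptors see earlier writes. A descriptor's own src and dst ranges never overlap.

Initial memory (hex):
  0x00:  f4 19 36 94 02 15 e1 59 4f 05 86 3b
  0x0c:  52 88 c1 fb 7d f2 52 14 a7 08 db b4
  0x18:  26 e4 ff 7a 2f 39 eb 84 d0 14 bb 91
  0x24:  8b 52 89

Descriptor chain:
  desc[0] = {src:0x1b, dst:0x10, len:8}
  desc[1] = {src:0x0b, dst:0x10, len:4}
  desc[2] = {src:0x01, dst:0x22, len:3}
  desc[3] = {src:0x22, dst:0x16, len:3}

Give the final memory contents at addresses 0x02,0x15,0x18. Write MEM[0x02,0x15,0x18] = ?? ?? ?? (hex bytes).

[0] 0x1b->0x10 len=8 : 7a 2f 39 eb 84 d0 14 bb
[1] 0x0b->0x10 len=4 : 3b 52 88 c1
[2] 0x01->0x22 len=3 : 19 36 94
[3] 0x22->0x16 len=3 : 19 36 94
query mem[0x02]=0x36, mem[0x15]=0xd0, mem[0x18]=0x94

MEM[0x02,0x15,0x18] = 36 d0 94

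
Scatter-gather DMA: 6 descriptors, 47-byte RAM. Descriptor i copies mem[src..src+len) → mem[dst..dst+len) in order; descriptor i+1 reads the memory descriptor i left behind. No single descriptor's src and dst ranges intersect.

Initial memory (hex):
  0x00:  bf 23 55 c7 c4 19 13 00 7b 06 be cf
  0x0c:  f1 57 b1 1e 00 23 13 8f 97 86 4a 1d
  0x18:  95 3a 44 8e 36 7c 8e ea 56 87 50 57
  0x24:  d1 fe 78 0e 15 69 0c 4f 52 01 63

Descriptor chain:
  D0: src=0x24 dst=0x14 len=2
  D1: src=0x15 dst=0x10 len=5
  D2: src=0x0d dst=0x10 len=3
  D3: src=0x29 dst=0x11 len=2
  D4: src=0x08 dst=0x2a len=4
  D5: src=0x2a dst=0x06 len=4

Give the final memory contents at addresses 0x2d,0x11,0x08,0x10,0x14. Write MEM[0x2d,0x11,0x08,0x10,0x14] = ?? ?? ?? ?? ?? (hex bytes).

MEM[0x2d,0x11,0x08,0x10,0x14] = cf 69 be 57 3a

[0] 0x24->0x14 len=2 : d1 fe
[1] 0x15->0x10 len=5 : fe 4a 1d 95 3a
[2] 0x0d->0x10 len=3 : 57 b1 1e
[3] 0x29->0x11 len=2 : 69 0c
[4] 0x08->0x2a len=4 : 7b 06 be cf
[5] 0x2a->0x06 len=4 : 7b 06 be cf
query mem[0x2d]=0xcf, mem[0x11]=0x69, mem[0x08]=0xbe, mem[0x10]=0x57, mem[0x14]=0x3a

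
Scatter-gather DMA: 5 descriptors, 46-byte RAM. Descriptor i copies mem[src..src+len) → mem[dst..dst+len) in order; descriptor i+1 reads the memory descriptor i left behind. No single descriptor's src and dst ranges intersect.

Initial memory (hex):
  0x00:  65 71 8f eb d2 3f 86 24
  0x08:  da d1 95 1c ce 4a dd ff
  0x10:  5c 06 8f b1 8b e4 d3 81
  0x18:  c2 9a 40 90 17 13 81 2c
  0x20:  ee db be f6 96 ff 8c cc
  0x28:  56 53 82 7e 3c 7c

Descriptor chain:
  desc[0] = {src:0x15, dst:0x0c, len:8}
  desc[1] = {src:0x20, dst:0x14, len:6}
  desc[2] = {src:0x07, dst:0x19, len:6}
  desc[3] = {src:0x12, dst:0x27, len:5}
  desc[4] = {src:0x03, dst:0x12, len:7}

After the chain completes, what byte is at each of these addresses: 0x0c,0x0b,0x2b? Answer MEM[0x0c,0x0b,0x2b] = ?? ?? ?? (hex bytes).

#0 dst[0x0c+8] := {0xe4,0xd3,0x81,0xc2,0x9a,0x40,0x90,0x17}
#1 dst[0x14+6] := {0xee,0xdb,0xbe,0xf6,0x96,0xff}
#2 dst[0x19+6] := {0x24,0xda,0xd1,0x95,0x1c,0xe4}
#3 dst[0x27+5] := {0x90,0x17,0xee,0xdb,0xbe}
#4 dst[0x12+7] := {0xeb,0xd2,0x3f,0x86,0x24,0xda,0xd1}
query mem[0x0c]=0xe4, mem[0x0b]=0x1c, mem[0x2b]=0xbe

MEM[0x0c,0x0b,0x2b] = e4 1c be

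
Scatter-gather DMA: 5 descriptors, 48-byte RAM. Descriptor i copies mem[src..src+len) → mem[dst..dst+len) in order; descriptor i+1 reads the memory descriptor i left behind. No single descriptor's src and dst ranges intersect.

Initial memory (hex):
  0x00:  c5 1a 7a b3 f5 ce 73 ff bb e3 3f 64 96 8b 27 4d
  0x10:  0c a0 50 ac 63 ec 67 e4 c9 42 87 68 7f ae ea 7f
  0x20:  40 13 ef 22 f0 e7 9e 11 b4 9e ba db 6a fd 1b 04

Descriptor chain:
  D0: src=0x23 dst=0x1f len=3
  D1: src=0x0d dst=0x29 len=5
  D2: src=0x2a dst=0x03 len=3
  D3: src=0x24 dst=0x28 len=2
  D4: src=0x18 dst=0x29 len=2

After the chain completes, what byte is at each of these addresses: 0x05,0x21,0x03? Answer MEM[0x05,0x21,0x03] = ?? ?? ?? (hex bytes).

MEM[0x05,0x21,0x03] = 0c e7 27

#0 dst[0x1f+3] := {0x22,0xf0,0xe7}
#1 dst[0x29+5] := {0x8b,0x27,0x4d,0x0c,0xa0}
#2 dst[0x03+3] := {0x27,0x4d,0x0c}
#3 dst[0x28+2] := {0xf0,0xe7}
#4 dst[0x29+2] := {0xc9,0x42}
query mem[0x05]=0x0c, mem[0x21]=0xe7, mem[0x03]=0x27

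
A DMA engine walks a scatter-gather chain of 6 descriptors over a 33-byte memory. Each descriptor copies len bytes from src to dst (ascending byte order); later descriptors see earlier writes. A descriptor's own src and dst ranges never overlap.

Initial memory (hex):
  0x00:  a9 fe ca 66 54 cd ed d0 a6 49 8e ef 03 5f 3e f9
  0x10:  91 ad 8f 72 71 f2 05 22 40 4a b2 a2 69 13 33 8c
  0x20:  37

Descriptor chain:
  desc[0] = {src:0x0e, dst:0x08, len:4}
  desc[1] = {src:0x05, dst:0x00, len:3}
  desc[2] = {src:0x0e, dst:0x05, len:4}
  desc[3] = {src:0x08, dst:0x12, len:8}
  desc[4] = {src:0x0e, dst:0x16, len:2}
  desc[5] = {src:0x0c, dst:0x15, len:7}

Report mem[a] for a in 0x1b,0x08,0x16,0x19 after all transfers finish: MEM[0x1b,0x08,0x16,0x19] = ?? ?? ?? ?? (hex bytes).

D0: mem[0x08..0x0b] <- [3e f9 91 ad]
D1: mem[0x00..0x02] <- [cd ed d0]
D2: mem[0x05..0x08] <- [3e f9 91 ad]
D3: mem[0x12..0x19] <- [ad f9 91 ad 03 5f 3e f9]
D4: mem[0x16..0x17] <- [3e f9]
D5: mem[0x15..0x1b] <- [03 5f 3e f9 91 ad ad]
query mem[0x1b]=0xad, mem[0x08]=0xad, mem[0x16]=0x5f, mem[0x19]=0x91

MEM[0x1b,0x08,0x16,0x19] = ad ad 5f 91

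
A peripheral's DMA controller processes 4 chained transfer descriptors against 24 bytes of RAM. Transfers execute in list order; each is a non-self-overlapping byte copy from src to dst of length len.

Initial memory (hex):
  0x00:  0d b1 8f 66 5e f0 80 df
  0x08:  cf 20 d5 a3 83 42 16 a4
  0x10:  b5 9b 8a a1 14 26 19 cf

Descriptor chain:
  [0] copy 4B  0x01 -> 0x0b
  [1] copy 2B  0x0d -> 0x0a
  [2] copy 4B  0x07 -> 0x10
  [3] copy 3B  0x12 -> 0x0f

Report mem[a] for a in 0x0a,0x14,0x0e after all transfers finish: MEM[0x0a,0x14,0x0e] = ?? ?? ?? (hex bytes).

  after D0: wrote 4B at 0x0b = b18f665e
  after D1: wrote 2B at 0x0a = 665e
  after D2: wrote 4B at 0x10 = dfcf2066
  after D3: wrote 3B at 0x0f = 206614
query mem[0x0a]=0x66, mem[0x14]=0x14, mem[0x0e]=0x5e

MEM[0x0a,0x14,0x0e] = 66 14 5e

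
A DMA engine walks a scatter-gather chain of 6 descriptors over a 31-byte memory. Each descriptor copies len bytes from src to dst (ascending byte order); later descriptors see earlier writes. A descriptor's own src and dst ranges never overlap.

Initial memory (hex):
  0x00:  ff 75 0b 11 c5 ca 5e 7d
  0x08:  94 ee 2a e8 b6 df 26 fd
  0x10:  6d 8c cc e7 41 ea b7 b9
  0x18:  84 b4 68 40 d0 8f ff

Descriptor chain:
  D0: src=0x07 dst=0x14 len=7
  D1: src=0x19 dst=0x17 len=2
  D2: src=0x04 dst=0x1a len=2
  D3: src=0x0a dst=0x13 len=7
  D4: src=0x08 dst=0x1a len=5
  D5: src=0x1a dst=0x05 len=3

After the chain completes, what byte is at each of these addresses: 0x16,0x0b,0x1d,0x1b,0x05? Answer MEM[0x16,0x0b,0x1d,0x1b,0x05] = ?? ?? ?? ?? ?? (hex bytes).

  after D0: wrote 7B at 0x14 = 7d94ee2ae8b6df
  after D1: wrote 2B at 0x17 = b6df
  after D2: wrote 2B at 0x1a = c5ca
  after D3: wrote 7B at 0x13 = 2ae8b6df26fd6d
  after D4: wrote 5B at 0x1a = 94ee2ae8b6
  after D5: wrote 3B at 0x05 = 94ee2a
query mem[0x16]=0xdf, mem[0x0b]=0xe8, mem[0x1d]=0xe8, mem[0x1b]=0xee, mem[0x05]=0x94

MEM[0x16,0x0b,0x1d,0x1b,0x05] = df e8 e8 ee 94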